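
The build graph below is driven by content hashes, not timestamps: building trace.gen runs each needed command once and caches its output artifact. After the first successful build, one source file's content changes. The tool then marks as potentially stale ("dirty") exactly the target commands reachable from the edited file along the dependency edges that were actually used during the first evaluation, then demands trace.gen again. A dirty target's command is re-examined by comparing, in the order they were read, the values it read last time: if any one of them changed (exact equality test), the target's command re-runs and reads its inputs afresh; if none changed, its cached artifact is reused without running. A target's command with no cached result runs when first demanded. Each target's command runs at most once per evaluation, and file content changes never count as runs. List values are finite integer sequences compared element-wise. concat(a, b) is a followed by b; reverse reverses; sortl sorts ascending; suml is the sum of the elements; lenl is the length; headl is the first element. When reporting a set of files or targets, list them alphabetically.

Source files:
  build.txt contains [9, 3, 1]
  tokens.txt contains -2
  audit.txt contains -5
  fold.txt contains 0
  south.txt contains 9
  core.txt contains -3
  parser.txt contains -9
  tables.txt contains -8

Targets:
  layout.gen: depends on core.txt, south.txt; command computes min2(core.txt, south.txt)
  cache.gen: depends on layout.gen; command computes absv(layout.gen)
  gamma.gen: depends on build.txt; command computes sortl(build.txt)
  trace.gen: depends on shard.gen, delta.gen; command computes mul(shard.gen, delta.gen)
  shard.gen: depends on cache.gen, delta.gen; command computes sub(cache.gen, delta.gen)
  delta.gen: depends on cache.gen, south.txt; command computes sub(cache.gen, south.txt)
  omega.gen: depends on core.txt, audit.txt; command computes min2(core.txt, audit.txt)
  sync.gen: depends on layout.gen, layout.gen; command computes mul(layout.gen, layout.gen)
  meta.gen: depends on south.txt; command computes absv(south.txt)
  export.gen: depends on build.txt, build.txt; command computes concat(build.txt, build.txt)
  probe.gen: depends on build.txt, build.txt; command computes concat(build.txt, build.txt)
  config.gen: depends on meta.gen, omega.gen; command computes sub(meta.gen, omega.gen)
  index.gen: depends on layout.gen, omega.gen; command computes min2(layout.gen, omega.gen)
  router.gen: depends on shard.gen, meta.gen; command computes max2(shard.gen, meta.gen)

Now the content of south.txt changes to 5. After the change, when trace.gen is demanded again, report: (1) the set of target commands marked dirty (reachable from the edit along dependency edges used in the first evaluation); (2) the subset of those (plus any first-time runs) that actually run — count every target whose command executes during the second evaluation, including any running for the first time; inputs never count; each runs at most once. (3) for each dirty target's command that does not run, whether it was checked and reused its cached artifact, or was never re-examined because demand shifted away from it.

Dirty set: cache.gen, delta.gen, layout.gen, shard.gen, trace.gen.
Run set: delta.gen, layout.gen, shard.gen, trace.gen (4 run).
Re-examined without running (cache reused): cache.gen.
The important point: at cache.gen every value read last time is unchanged, so the dirty flag clears without a run.

Initial pass — values computed on the first demand:
  layout.gen = min2(-3, 9) = -3
  cache.gen = absv(-3) = 3
  delta.gen = sub(3, 9) = -6
  shard.gen = sub(3, -6) = 9
  trace.gen = mul(9, -6) = -54

Second demand — change propagation:
  layout.gen: re-runs because south.txt 9->5; new result -3 (unchanged).
  cache.gen: re-examined; everything it read last time is the same (layout.gen unchanged) — cache 3 kept, no run.
  delta.gen: re-runs because south.txt 9->5; new result -2.
  shard.gen: re-runs because delta.gen -6->-2; new result 5.
  trace.gen: re-runs because shard.gen 9->5; delta.gen -6->-2; new result -10.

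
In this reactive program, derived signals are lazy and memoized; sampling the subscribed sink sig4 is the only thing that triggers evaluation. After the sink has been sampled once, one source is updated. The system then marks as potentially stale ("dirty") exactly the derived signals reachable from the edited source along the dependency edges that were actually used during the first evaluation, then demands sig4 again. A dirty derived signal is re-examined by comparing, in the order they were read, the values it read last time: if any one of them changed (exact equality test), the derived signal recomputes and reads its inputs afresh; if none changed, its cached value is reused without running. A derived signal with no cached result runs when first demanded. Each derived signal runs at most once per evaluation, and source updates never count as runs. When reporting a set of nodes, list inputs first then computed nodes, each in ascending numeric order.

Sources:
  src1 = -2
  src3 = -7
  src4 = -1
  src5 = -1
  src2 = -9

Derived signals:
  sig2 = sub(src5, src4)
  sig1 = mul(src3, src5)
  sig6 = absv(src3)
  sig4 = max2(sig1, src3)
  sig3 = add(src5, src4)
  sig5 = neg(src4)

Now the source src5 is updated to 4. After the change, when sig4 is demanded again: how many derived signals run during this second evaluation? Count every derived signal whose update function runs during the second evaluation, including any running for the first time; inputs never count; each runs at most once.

First demand of the output computes:
  sig1 = mul(-7, -1) = 7
  sig4 = max2(7, -7) = 7

After the edit, cleaning proceeds:
  sig1: a read changed (src5 -1->4) — executes, giving -28.
  sig4: a read changed (sig1 7->-28) — executes, giving -7.

2 derived signals run: sig1, sig4.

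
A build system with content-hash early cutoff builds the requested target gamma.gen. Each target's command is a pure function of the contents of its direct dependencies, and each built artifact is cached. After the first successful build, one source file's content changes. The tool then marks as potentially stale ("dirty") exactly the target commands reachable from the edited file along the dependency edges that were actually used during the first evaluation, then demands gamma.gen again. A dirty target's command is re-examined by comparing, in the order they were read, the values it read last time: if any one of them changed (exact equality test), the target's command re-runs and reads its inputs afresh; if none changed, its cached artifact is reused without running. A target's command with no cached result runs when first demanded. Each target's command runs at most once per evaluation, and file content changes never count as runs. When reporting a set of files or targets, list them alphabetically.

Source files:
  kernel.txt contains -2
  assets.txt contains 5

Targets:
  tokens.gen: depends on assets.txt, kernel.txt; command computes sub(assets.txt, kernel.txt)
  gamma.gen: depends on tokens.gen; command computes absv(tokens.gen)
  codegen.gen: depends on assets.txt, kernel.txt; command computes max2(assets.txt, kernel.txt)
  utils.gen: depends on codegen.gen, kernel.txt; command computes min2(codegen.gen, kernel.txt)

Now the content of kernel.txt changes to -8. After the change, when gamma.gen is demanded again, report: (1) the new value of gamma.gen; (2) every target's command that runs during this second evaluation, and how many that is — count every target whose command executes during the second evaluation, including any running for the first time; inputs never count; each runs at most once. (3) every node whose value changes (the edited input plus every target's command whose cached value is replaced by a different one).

First evaluation (everything demanded from the output):
  tokens.gen = sub(5, -2) = 7
  gamma.gen = absv(7) = 7

Propagation after the edit:
  tokens.gen: runs — kernel.txt -2->-8; result 13.
  gamma.gen: runs — tokens.gen 7->13; result 13.

New value of gamma.gen: 13.
Target commands that run: gamma.gen, tokens.gen — 2 in total.
Values that change: gamma.gen, kernel.txt, tokens.gen.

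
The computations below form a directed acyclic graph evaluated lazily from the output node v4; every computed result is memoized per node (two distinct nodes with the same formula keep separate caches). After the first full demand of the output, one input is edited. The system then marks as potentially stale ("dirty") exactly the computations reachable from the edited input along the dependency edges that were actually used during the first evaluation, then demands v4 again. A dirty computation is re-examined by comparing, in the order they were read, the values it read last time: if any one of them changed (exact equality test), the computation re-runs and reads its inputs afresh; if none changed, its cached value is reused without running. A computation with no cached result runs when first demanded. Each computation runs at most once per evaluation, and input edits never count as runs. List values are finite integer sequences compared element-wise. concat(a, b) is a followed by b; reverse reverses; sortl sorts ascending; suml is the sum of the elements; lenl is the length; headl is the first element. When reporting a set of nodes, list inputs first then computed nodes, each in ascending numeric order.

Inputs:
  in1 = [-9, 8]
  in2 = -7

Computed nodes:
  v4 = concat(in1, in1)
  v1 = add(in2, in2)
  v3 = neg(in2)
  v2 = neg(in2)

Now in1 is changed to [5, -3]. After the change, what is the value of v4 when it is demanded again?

Demanding v4 again yields [5, -3, 5, -3].

First demand of the output computes:
  v4 = concat([-9, 8], [-9, 8]) = [-9, 8, -9, 8]

After the edit, cleaning proceeds:
  v4: a read changed (in1 [-9, 8]->[5, -3]; in1 [-9, 8]->[5, -3]) — executes, giving [5, -3, 5, -3].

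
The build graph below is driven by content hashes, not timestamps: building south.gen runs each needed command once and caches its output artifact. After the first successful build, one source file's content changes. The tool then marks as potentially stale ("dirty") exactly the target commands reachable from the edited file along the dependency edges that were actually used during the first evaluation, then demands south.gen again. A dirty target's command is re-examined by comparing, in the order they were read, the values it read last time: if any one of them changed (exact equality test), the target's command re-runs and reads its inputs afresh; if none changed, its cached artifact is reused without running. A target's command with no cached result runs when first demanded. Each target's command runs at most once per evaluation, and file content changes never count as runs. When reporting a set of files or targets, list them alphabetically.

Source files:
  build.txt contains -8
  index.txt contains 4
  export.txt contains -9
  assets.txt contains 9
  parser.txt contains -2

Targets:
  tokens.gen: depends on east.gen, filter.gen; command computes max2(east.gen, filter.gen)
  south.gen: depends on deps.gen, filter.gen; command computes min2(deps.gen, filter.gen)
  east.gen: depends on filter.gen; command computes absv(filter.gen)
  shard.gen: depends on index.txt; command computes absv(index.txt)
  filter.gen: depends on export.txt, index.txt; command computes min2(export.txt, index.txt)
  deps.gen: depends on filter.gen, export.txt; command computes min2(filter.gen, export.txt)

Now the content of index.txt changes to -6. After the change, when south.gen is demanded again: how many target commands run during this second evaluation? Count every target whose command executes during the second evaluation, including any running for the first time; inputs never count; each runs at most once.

Run set: filter.gen (1 run).
The important point: filter.gen recomputes to an identical value, and the output ends up unchanged.

Initial pass — values computed on the first demand:
  filter.gen = min2(-9, 4) = -9
  deps.gen = min2(-9, -9) = -9
  south.gen = min2(-9, -9) = -9

Second demand — change propagation:
  filter.gen: re-runs because index.txt 4->-6; new result -9 (unchanged).
  deps.gen: re-examined; everything it read last time is the same (filter.gen unchanged, export.txt unchanged) — cache -9 kept, no run.
  south.gen: re-examined; everything it read last time is the same (deps.gen unchanged, filter.gen unchanged) — cache -9 kept, no run.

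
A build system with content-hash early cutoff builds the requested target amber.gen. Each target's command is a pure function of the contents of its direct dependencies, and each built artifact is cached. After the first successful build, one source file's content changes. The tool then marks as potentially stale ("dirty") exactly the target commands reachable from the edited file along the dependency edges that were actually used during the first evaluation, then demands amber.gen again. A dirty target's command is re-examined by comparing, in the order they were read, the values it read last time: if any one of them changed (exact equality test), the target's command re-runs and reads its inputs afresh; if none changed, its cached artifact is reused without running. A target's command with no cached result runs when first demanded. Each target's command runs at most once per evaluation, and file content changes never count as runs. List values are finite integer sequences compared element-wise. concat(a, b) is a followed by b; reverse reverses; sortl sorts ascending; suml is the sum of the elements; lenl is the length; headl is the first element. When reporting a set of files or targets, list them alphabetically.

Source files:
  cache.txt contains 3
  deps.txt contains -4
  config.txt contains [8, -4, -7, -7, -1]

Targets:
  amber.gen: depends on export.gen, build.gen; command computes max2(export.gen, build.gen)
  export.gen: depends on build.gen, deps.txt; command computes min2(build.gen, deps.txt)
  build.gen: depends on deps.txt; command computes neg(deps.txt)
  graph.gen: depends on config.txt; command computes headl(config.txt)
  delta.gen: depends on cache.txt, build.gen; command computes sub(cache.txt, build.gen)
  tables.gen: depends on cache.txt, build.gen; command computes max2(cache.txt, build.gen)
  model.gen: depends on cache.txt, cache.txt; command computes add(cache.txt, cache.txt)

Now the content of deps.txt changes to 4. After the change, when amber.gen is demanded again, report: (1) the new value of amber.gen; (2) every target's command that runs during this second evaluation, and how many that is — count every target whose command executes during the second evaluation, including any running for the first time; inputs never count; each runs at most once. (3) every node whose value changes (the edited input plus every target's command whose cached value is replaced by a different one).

New value of amber.gen: -4.
Target commands that run: amber.gen, build.gen, export.gen — 3 in total.
Values that change: amber.gen, build.gen, deps.txt.

First evaluation (everything demanded from the output):
  build.gen = neg(-4) = 4
  export.gen = min2(4, -4) = -4
  amber.gen = max2(-4, 4) = 4

Propagation after the edit:
  build.gen: runs — deps.txt -4->4; result -4.
  export.gen: runs — build.gen 4->-4; deps.txt -4->4; result -4 (same value as before).
  amber.gen: runs — build.gen 4->-4; result -4.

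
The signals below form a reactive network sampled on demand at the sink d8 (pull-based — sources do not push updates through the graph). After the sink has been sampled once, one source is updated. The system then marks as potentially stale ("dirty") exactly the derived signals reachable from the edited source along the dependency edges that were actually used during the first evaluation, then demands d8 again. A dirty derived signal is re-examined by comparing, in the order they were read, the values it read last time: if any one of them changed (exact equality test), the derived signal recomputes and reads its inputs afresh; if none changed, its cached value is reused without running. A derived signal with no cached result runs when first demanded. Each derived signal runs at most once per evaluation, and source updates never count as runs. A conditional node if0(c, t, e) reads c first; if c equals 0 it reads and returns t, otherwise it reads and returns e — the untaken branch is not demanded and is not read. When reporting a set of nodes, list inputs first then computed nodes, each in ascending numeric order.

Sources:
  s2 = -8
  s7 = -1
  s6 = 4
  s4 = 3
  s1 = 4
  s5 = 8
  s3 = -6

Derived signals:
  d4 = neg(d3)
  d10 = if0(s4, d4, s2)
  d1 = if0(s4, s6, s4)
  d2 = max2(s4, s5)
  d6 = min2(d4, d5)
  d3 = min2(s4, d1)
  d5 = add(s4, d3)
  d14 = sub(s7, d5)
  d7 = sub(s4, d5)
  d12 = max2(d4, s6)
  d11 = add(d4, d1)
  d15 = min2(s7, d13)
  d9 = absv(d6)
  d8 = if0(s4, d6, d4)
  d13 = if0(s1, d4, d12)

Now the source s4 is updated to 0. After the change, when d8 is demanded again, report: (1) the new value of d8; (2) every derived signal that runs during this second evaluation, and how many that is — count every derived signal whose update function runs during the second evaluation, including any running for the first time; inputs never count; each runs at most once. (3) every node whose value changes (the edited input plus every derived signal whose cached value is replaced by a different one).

Initial pass — values computed on the first demand:
  d1 = if0(s4=3 -> else branch s4) = 3
  d3 = min2(3, 3) = 3
  d4 = neg(3) = -3
  d8 = if0(s4=3 -> else branch d4) = -3

Second demand — change propagation:
  d1: re-runs because s4 3->0; s4 3->0; new result 4.
  d3: re-runs because s4 3->0; d1 3->4; new result 0.
  d4: re-runs because d3 3->0; new result 0.
  d5: newly demanded (no cache) — executes and yields 0.
  d6: newly demanded (no cache) — executes and yields 0.
  d8: re-runs because s4 3->0; d4 -3->0; new result 0.

The important point: the flipped condition pulls in fresh nodes; d5, d6 run for the first time.

d8 now evaluates to 0.
Run set: d1, d3, d4, d5, d6, d8 (6 run).
Changed values: s4, d1, d3, d4, d8.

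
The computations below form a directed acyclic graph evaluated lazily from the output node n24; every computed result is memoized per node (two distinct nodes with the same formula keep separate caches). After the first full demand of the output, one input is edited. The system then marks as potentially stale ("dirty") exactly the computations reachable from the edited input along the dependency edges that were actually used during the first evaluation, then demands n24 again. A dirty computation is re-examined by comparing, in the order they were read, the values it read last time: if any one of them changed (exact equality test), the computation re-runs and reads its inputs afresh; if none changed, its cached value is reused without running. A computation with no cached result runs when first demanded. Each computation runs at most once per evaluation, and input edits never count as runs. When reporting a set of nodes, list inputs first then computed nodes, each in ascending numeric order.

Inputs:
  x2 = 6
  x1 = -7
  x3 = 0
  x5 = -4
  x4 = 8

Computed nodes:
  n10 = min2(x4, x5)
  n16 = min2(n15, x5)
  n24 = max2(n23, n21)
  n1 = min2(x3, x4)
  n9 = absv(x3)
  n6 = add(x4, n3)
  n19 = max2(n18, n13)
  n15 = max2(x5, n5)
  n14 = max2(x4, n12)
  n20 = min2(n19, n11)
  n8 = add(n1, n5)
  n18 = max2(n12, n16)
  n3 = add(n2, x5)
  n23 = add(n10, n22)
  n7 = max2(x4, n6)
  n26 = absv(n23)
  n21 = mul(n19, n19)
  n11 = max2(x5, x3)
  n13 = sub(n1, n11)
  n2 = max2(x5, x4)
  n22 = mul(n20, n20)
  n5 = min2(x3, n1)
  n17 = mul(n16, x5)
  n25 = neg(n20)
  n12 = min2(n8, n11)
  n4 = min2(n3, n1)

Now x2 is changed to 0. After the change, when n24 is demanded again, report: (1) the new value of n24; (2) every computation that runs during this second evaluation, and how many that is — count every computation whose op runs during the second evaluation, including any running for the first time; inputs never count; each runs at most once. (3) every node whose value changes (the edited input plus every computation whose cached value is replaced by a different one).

Demanding n24 again yields 0.
0 computations run: none.
The nodes whose values change: x2.
Note the shortcut — nothing in the graph depends on x2 at all, so no recomputation happens.

First demand of the output computes:
  n1 = min2(0, 8) = 0
  n5 = min2(0, 0) = 0
  n8 = add(0, 0) = 0
  n10 = min2(8, -4) = -4
  n11 = max2(-4, 0) = 0
  n12 = min2(0, 0) = 0
  n13 = sub(0, 0) = 0
  n15 = max2(-4, 0) = 0
  n16 = min2(0, -4) = -4
  n18 = max2(0, -4) = 0
  n19 = max2(0, 0) = 0
  n20 = min2(0, 0) = 0
  n21 = mul(0, 0) = 0
  n22 = mul(0, 0) = 0
  n23 = add(-4, 0) = -4
  n24 = max2(-4, 0) = 0

After the edit, cleaning proceeds:
  no node depends on x2 at all; the second demand re-runs nothing.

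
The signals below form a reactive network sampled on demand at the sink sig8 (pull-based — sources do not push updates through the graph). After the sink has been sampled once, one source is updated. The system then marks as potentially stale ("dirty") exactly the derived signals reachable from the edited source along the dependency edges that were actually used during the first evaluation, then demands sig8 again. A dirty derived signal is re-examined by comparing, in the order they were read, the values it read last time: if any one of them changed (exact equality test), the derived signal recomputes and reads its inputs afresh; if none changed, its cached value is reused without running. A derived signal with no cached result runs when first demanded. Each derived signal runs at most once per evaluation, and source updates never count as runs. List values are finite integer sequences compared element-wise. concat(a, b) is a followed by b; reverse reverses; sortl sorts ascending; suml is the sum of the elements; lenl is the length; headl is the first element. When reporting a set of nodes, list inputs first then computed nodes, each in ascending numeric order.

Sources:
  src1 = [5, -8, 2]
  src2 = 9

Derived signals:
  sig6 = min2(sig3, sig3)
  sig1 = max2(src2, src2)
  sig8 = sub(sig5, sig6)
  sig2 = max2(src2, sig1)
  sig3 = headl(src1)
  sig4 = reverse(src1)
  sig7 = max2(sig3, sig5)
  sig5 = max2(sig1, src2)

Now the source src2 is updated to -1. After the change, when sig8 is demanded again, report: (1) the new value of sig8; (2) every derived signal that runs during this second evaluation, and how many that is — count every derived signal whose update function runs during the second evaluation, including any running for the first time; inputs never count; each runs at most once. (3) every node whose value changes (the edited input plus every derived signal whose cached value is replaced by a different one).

Initial pass — values computed on the first demand:
  sig1 = max2(9, 9) = 9
  sig3 = headl([5, -8, 2]) = 5
  sig5 = max2(9, 9) = 9
  sig6 = min2(5, 5) = 5
  sig8 = sub(9, 5) = 4

Second demand — change propagation:
  sig1: re-runs because src2 9->-1; src2 9->-1; new result -1.
  sig5: re-runs because sig1 9->-1; src2 9->-1; new result -1.
  sig8: re-runs because sig5 9->-1; new result -6.

sig8 now evaluates to -6.
Run set: sig1, sig5, sig8 (3 run).
Changed values: src2, sig1, sig5, sig8.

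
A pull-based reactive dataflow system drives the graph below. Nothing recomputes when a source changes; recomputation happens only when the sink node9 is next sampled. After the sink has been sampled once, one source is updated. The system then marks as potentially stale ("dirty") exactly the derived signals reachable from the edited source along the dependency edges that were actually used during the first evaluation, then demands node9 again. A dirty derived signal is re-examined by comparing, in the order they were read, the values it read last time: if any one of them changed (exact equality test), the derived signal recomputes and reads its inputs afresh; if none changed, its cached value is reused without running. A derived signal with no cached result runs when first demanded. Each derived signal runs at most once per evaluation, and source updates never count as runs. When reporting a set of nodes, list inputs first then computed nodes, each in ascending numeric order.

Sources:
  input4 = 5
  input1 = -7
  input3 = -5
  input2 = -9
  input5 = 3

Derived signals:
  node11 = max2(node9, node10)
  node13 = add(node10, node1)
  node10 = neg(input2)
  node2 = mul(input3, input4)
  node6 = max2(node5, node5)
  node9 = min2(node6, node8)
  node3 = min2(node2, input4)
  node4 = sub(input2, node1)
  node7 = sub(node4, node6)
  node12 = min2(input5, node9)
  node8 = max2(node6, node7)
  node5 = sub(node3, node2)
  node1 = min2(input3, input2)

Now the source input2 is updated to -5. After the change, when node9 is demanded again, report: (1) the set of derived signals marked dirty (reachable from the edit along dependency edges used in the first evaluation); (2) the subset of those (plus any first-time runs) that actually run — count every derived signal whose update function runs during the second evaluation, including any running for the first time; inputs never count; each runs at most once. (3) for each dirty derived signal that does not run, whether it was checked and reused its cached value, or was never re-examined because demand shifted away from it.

Marked dirty: node1, node4, node7, node8, node9.
Derived signals that run: node1, node4 — 2 in total.
Checked but reused from cache: node7, node8, node9.
Key observation: the change is absorbed at node4 — it re-runs but produces the same value, and the output's value is unchanged.

First evaluation (everything demanded from the output):
  node1 = min2(-5, -9) = -9
  node2 = mul(-5, 5) = -25
  node3 = min2(-25, 5) = -25
  node4 = sub(-9, -9) = 0
  node5 = sub(-25, -25) = 0
  node6 = max2(0, 0) = 0
  node7 = sub(0, 0) = 0
  node8 = max2(0, 0) = 0
  node9 = min2(0, 0) = 0

Propagation after the edit:
  node1: runs — input2 -9->-5; result -5.
  node4: runs — input2 -9->-5; node1 -9->-5; result 0 (same value as before).
  node7: checked — values it read are unchanged (node4 unchanged, node6 unchanged); reused cached 0 without running.
  node8: checked — values it read are unchanged (node6 unchanged, node7 unchanged); reused cached 0 without running.
  node9: checked — values it read are unchanged (node6 unchanged, node8 unchanged); reused cached 0 without running.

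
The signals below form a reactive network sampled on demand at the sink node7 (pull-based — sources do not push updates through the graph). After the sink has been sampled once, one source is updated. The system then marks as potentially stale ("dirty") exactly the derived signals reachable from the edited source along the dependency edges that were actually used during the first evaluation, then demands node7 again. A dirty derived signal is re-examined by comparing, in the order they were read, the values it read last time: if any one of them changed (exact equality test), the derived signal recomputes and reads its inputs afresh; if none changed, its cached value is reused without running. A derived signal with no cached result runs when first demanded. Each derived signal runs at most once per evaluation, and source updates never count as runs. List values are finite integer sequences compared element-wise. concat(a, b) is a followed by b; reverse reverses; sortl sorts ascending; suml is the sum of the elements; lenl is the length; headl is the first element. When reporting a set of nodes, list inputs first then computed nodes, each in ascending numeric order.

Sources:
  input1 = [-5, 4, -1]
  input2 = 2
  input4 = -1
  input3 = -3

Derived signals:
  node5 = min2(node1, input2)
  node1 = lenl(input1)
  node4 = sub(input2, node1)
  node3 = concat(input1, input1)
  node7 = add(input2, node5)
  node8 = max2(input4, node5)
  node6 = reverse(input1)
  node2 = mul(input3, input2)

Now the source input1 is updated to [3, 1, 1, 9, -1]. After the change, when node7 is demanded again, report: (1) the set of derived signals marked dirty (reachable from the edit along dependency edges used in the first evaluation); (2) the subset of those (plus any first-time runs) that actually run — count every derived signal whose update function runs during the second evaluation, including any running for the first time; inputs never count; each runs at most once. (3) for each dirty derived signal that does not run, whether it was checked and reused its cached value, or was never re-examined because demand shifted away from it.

Initial pass — values computed on the first demand:
  node1 = lenl([-5, 4, -1]) = 3
  node5 = min2(3, 2) = 2
  node7 = add(2, 2) = 4

Second demand — change propagation:
  node1: re-runs because input1 [-5, 4, -1]->[3, 1, 1, 9, -1]; new result 5.
  node5: re-runs because node1 3->5; new result 2 (unchanged).
  node7: re-examined; everything it read last time is the same (input2 unchanged, node5 unchanged) — cache 4 kept, no run.

The important point: node5 recomputes to an identical value, and the output ends up unchanged.

Dirty set: node1, node5, node7.
Run set: node1, node5 (2 run).
Re-examined without running (cache reused): node7.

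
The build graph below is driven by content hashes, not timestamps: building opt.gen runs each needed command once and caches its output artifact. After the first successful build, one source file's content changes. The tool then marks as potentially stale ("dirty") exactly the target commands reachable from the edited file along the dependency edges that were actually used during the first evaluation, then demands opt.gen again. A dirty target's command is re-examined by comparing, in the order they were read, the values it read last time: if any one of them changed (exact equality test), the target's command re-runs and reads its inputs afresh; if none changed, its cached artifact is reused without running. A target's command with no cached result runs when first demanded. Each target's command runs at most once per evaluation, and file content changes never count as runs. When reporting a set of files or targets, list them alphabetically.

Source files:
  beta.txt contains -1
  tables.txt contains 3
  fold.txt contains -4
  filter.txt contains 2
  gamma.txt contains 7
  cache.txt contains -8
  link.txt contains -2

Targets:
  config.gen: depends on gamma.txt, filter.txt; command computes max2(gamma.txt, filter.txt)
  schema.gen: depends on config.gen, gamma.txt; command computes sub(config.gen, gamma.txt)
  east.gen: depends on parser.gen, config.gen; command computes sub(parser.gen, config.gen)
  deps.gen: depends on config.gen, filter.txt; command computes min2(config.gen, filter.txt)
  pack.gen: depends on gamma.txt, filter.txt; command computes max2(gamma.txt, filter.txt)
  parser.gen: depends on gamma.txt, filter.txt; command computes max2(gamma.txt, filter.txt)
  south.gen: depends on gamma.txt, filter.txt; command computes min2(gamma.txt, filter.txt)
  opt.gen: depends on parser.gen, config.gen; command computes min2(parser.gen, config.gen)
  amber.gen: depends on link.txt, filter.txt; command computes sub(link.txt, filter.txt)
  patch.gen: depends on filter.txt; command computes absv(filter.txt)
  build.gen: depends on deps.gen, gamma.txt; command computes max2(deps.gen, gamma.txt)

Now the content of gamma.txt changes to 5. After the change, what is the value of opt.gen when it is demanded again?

opt.gen now evaluates to 5.

Initial pass — values computed on the first demand:
  config.gen = max2(7, 2) = 7
  parser.gen = max2(7, 2) = 7
  opt.gen = min2(7, 7) = 7

Second demand — change propagation:
  config.gen: re-runs because gamma.txt 7->5; new result 5.
  parser.gen: re-runs because gamma.txt 7->5; new result 5.
  opt.gen: re-runs because parser.gen 7->5; config.gen 7->5; new result 5.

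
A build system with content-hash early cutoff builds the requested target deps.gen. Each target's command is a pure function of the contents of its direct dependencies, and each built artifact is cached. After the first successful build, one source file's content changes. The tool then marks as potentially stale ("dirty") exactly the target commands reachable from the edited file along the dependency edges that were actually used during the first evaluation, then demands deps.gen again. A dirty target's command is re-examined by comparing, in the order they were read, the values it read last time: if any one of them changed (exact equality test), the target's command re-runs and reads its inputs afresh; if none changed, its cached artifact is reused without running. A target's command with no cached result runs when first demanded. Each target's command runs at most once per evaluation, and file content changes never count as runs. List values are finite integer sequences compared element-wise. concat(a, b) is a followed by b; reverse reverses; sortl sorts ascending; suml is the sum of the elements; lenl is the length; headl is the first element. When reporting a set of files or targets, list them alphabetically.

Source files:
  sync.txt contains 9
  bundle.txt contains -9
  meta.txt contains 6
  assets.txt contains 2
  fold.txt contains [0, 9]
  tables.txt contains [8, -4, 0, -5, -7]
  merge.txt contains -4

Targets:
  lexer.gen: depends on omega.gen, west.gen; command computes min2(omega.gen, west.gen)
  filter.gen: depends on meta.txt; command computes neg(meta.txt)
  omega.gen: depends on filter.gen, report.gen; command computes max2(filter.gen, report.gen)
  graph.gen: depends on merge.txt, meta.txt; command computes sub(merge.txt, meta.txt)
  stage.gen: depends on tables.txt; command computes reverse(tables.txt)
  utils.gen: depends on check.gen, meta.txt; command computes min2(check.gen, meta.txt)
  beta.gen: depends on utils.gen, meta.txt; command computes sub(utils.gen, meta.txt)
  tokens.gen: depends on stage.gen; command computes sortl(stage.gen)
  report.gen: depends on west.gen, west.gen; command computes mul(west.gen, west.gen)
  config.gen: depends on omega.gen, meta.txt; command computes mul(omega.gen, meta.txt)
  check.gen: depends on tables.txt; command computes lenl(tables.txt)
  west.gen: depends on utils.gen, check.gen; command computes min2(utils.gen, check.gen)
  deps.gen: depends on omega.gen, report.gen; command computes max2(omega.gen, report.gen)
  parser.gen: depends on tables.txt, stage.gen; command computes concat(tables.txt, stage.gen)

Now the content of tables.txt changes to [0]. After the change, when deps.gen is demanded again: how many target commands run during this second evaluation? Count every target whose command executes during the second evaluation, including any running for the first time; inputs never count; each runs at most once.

Target commands that run: check.gen, deps.gen, omega.gen, report.gen, utils.gen, west.gen — 6 in total.

First evaluation (everything demanded from the output):
  check.gen = lenl([8, -4, 0, -5, -7]) = 5
  filter.gen = neg(6) = -6
  utils.gen = min2(5, 6) = 5
  west.gen = min2(5, 5) = 5
  report.gen = mul(5, 5) = 25
  omega.gen = max2(-6, 25) = 25
  deps.gen = max2(25, 25) = 25

Propagation after the edit:
  check.gen: runs — tables.txt [8, -4, 0, -5, -7]->[0]; result 1.
  utils.gen: runs — check.gen 5->1; result 1.
  west.gen: runs — utils.gen 5->1; check.gen 5->1; result 1.
  report.gen: runs — west.gen 5->1; west.gen 5->1; result 1.
  omega.gen: runs — report.gen 25->1; result 1.
  deps.gen: runs — omega.gen 25->1; report.gen 25->1; result 1.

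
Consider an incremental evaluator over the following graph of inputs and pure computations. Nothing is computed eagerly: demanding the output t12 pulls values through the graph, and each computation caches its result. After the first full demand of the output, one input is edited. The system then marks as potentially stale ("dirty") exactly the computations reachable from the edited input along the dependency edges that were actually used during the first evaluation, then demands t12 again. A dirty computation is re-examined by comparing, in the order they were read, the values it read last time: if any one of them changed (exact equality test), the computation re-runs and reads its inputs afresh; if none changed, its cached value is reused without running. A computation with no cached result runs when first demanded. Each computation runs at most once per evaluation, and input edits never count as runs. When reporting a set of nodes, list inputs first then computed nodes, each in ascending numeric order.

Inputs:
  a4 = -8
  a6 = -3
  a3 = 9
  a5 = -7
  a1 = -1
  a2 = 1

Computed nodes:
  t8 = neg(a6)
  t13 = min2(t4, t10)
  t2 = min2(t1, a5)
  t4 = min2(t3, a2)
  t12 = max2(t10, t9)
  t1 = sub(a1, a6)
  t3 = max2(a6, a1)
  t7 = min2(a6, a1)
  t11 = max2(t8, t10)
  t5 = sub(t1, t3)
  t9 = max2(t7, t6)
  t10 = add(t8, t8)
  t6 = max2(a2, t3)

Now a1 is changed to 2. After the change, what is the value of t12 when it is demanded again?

t12 now evaluates to 6.

Initial pass — values computed on the first demand:
  t3 = max2(-3, -1) = -1
  t6 = max2(1, -1) = 1
  t7 = min2(-3, -1) = -3
  t8 = neg(-3) = 3
  t9 = max2(-3, 1) = 1
  t10 = add(3, 3) = 6
  t12 = max2(6, 1) = 6

Second demand — change propagation:
  t3: re-runs because a1 -1->2; new result 2.
  t6: re-runs because t3 -1->2; new result 2.
  t7: re-runs because a1 -1->2; new result -3 (unchanged).
  t9: re-runs because t6 1->2; new result 2.
  t12: re-runs because t9 1->2; new result 6 (unchanged).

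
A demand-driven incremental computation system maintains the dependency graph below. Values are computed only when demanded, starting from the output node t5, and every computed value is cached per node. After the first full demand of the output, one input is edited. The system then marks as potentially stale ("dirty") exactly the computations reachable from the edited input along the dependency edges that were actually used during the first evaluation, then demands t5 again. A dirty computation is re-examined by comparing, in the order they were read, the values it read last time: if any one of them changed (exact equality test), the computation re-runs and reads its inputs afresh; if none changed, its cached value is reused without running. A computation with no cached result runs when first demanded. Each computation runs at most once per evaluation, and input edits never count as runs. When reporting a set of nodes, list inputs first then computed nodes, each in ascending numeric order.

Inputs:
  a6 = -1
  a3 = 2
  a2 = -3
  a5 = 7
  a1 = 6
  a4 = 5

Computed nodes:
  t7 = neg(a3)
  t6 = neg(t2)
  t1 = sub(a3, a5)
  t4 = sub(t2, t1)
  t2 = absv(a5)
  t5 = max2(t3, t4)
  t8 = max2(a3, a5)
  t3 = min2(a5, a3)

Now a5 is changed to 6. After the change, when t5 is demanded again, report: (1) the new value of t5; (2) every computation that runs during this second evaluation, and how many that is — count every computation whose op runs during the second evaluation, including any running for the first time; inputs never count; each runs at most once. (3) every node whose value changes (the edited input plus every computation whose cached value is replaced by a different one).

New value of t5: 10.
Computations that run: t1, t2, t3, t4, t5 — 5 in total.
Values that change: a5, t1, t2, t4, t5.

First evaluation (everything demanded from the output):
  t1 = sub(2, 7) = -5
  t2 = absv(7) = 7
  t3 = min2(7, 2) = 2
  t4 = sub(7, -5) = 12
  t5 = max2(2, 12) = 12

Propagation after the edit:
  t1: runs — a5 7->6; result -4.
  t2: runs — a5 7->6; result 6.
  t3: runs — a5 7->6; result 2 (same value as before).
  t4: runs — t2 7->6; t1 -5->-4; result 10.
  t5: runs — t4 12->10; result 10.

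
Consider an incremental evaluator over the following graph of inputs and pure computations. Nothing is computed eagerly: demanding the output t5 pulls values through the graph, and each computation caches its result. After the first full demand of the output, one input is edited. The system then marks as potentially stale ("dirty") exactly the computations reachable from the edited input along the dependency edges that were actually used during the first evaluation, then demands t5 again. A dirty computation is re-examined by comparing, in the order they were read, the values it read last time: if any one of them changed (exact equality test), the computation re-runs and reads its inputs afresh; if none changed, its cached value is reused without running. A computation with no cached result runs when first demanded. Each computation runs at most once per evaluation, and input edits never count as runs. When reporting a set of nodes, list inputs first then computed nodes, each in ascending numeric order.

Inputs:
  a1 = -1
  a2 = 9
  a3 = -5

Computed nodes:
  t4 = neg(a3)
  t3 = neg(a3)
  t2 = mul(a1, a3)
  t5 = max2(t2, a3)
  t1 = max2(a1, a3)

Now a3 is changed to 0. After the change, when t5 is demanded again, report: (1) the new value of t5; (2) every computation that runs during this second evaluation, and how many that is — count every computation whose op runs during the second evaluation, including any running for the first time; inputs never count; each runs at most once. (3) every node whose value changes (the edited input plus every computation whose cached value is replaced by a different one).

Initial pass — values computed on the first demand:
  t2 = mul(-1, -5) = 5
  t5 = max2(5, -5) = 5

Second demand — change propagation:
  t2: re-runs because a3 -5->0; new result 0.
  t5: re-runs because t2 5->0; a3 -5->0; new result 0.

t5 now evaluates to 0.
Run set: t2, t5 (2 run).
Changed values: a3, t2, t5.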